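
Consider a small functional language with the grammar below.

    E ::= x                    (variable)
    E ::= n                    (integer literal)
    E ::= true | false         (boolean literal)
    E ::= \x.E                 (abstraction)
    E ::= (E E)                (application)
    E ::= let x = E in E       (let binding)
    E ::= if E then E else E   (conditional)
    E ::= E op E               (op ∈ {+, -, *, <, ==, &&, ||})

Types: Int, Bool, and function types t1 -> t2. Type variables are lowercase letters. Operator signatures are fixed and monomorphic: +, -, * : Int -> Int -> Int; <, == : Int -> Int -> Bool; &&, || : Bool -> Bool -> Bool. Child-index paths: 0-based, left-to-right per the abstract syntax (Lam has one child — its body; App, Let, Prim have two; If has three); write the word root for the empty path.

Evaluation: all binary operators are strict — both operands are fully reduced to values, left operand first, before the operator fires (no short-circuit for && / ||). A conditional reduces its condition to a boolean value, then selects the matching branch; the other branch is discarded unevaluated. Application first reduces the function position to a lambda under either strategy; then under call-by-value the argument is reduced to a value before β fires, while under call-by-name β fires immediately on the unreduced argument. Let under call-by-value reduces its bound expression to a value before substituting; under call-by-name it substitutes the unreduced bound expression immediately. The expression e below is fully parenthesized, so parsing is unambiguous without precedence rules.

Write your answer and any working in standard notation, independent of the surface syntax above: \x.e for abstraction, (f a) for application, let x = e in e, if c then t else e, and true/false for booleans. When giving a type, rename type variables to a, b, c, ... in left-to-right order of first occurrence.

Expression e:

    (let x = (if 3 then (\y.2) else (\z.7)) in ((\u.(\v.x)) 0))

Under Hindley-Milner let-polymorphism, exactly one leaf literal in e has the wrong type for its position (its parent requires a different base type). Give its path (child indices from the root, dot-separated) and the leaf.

Answer: 0.0 : 3

Working:
  unify Int ~ Bool
  FAIL: mismatch Int ~ Bool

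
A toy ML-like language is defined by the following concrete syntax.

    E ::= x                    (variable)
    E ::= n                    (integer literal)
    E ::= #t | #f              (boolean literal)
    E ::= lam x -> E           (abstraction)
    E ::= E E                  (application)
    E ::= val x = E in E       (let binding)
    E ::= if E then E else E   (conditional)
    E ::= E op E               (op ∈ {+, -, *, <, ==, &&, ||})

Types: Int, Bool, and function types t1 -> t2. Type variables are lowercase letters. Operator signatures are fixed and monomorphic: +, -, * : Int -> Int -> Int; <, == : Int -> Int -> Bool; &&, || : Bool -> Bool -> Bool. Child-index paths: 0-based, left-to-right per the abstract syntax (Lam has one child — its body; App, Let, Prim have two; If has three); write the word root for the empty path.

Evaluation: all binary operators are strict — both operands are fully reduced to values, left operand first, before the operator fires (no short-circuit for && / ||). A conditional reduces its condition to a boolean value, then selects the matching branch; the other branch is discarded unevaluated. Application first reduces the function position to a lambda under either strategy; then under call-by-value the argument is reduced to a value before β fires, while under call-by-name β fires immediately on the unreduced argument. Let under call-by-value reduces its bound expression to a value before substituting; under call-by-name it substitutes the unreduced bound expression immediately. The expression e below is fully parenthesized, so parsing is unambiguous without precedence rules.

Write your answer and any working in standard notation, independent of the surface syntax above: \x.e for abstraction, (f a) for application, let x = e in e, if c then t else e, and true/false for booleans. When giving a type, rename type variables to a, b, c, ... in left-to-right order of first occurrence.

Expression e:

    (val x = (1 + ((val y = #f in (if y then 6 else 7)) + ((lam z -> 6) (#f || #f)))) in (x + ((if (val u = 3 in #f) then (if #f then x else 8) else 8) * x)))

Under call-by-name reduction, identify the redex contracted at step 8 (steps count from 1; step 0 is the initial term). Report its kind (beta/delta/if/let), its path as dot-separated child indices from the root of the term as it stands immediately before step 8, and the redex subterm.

Answer: if at 1.0 : (if false then (if false then (1 + ((let y = false in (if y then 6 else 7)) + ((\z.6) (false || false)))) else 8) else 8)

Derivation:
step 0: (let x = (1 + ((let y = false in (if y then 6 else 7)) + ((\z.6) (false || false)))) in (x + ((if (let u = 3 in false) then (if false then x else 8) else 8) * x)))
step 1: [let@root] ((1 + ((let y = false in (if y then 6 else 7)) + ((\z.6) (false || false)))) + ((if (let u = 3 in false) then (if false then (1 + ((let y = false in (if y then 6 else 7)) + ((\z.6) (false || false)))) else 8) else 8) * (1 + ((let y = false in (if y then 6 else 7)) + ((\z.6) (false || false))))))
step 2: [let@0.1.0] ((1 + ((if false then 6 else 7) + ((\z.6) (false || false)))) + ((if (let u = 3 in false) then (if false then (1 + ((let y = false in (if y then 6 else 7)) + ((\z.6) (false || false)))) else 8) else 8) * (1 + ((let y = false in (if y then 6 else 7)) + ((\z.6) (false || false))))))
step 3: [if@0.1.0] ((1 + (7 + ((\z.6) (false || false)))) + ((if (let u = 3 in false) then (if false then (1 + ((let y = false in (if y then 6 else 7)) + ((\z.6) (false || false)))) else 8) else 8) * (1 + ((let y = false in (if y then 6 else 7)) + ((\z.6) (false || false))))))
step 4: [beta@0.1.1] ((1 + (7 + 6)) + ((if (let u = 3 in false) then (if false then (1 + ((let y = false in (if y then 6 else 7)) + ((\z.6) (false || false)))) else 8) else 8) * (1 + ((let y = false in (if y then 6 else 7)) + ((\z.6) (false || false))))))
step 5: [delta@0.1] ((1 + 13) + ((if (let u = 3 in false) then (if false then (1 + ((let y = false in (if y then 6 else 7)) + ((\z.6) (false || false)))) else 8) else 8) * (1 + ((let y = false in (if y then 6 else 7)) + ((\z.6) (false || false))))))
step 6: [delta@0] (14 + ((if (let u = 3 in false) then (if false then (1 + ((let y = false in (if y then 6 else 7)) + ((\z.6) (false || false)))) else 8) else 8) * (1 + ((let y = false in (if y then 6 else 7)) + ((\z.6) (false || false))))))
step 7: [let@1.0.0] (14 + ((if false then (if false then (1 + ((let y = false in (if y then 6 else 7)) + ((\z.6) (false || false)))) else 8) else 8) * (1 + ((let y = false in (if y then 6 else 7)) + ((\z.6) (false || false))))))
step 8: [if@1.0] (14 + (8 * (1 + ((let y = false in (if y then 6 else 7)) + ((\z.6) (false || false))))))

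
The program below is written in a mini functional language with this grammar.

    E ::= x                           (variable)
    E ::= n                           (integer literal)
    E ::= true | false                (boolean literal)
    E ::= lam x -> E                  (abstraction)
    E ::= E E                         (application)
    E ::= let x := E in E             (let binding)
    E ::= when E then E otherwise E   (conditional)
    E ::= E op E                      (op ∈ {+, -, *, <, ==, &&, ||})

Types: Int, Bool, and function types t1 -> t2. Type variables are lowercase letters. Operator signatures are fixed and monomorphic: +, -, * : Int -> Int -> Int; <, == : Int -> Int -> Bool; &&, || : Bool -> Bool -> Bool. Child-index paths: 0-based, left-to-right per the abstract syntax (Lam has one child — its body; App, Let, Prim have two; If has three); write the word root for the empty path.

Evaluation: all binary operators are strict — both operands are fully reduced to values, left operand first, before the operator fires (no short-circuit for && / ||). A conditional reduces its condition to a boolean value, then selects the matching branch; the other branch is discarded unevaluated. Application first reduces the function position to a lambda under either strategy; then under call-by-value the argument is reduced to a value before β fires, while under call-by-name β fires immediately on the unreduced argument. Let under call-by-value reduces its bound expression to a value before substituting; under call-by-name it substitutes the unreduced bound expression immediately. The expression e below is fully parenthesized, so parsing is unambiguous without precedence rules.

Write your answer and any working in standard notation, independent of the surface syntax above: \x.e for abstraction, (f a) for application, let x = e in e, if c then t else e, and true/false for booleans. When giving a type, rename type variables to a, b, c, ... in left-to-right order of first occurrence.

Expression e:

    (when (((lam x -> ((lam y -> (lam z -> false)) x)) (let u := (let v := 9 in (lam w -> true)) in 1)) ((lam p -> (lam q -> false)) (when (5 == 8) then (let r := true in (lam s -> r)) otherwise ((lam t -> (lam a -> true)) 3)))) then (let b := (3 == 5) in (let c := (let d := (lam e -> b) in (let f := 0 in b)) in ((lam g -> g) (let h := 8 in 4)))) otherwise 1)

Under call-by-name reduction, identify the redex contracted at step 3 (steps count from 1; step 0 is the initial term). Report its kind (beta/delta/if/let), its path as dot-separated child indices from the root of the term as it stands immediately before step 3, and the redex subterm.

Answer: beta at 0 : ((\z.false) ((\p.(\q.false)) (if (5 == 8) then (let r = true in (\s.r)) else ((\t.(\a.true)) 3))))

Trace:
step 0: (if (((\x.((\y.(\z.false)) x)) (let u = (let v = 9 in (\w.true)) in 1)) ((\p.(\q.false)) (if (5 == 8) then (let r = true in (\s.r)) else ((\t.(\a.true)) 3)))) then (let b = (3 == 5) in (let c = (let d = (\e.b) in (let f = 0 in b)) in ((\g.g) (let h = 8 in 4)))) else 1)
step 1: [beta@0.0] (if (((\y.(\z.false)) (let u = (let v = 9 in (\w.true)) in 1)) ((\p.(\q.false)) (if (5 == 8) then (let r = true in (\s.r)) else ((\t.(\a.true)) 3)))) then (let b = (3 == 5) in (let c = (let d = (\e.b) in (let f = 0 in b)) in ((\g.g) (let h = 8 in 4)))) else 1)
step 2: [beta@0.0] (if ((\z.false) ((\p.(\q.false)) (if (5 == 8) then (let r = true in (\s.r)) else ((\t.(\a.true)) 3)))) then (let b = (3 == 5) in (let c = (let d = (\e.b) in (let f = 0 in b)) in ((\g.g) (let h = 8 in 4)))) else 1)
step 3: [beta@0] (if false then (let b = (3 == 5) in (let c = (let d = (\e.b) in (let f = 0 in b)) in ((\g.g) (let h = 8 in 4)))) else 1)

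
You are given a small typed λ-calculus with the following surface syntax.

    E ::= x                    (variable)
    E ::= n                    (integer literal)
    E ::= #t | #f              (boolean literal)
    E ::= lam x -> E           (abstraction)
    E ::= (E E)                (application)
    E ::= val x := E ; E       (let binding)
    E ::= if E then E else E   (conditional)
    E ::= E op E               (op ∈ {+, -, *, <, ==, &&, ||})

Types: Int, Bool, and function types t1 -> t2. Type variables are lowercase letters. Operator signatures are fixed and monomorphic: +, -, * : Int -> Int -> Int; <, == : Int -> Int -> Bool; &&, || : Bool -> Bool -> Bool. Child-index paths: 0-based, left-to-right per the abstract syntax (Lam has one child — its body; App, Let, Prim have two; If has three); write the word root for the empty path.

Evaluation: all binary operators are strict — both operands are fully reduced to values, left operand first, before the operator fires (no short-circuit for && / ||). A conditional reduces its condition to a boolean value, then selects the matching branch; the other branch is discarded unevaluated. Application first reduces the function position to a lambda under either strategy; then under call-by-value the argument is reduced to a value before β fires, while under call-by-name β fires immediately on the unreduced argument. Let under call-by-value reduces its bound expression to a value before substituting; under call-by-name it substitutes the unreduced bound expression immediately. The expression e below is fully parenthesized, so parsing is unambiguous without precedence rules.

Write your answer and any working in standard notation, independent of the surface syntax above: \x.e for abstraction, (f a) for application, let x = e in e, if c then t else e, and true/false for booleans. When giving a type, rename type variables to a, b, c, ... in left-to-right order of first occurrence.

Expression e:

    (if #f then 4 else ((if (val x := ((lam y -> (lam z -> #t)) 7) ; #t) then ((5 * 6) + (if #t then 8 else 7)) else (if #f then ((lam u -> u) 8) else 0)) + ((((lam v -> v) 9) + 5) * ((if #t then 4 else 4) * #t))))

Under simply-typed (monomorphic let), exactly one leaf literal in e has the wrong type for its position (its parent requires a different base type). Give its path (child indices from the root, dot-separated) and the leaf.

Answer: 2.1.1.1 : true

Working:
  unify Bool ~ Bool
\z._ : b -> Bool
\y._ : a -> b -> Bool
  unify a -> b -> Bool ~ Int -> c
  unify a ~ Int
  unify b -> Bool ~ c
_ _ : b -> Bool
let x : b -> Bool
  unify Bool ~ Bool
  unify Int ~ Int
  unify Int ~ Int
  unify Int ~ Int
  unify Bool ~ Bool
  unify Int ~ Int
  unify Int ~ Int
  unify Bool ~ Bool
u : d
\u._ : d -> d
  unify d -> d ~ Int -> e
  unify d ~ Int
  unify Int ~ e
_ _ : Int
  unify Int ~ Int
  unify Int ~ Int
  unify Int ~ Int
v : f
\v._ : f -> f
  unify f -> f ~ Int -> g
  unify f ~ Int
  unify Int ~ g
_ _ : Int
  unify Int ~ Int
  unify Int ~ Int
  unify Int ~ Int
  unify Bool ~ Bool
  unify Int ~ Int
  unify Int ~ Int
  unify Bool ~ Int
  FAIL: mismatch Bool ~ Int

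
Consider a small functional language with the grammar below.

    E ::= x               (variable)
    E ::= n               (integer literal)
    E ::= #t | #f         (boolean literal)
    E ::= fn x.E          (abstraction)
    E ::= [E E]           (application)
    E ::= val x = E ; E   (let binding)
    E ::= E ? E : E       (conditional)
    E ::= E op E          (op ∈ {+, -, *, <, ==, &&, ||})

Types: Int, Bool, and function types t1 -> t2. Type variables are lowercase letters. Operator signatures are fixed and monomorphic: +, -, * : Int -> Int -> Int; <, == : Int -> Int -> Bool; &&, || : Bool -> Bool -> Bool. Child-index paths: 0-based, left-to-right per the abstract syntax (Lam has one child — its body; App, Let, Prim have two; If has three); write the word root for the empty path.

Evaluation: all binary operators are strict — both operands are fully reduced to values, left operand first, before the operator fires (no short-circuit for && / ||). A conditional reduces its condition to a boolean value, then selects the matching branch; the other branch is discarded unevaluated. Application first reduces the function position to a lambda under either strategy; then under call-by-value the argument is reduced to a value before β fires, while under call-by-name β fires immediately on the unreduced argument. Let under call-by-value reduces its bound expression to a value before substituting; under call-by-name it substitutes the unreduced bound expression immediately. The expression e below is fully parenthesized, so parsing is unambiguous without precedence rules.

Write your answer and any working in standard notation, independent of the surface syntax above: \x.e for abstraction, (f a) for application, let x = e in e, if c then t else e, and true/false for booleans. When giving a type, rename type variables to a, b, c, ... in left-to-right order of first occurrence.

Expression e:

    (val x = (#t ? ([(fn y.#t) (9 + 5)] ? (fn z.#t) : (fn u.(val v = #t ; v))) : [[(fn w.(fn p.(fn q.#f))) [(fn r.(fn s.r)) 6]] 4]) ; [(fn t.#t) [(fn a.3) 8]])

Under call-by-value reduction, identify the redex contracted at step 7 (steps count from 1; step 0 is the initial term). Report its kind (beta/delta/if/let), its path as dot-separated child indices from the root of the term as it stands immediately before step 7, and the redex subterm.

Answer: beta at root : ((\t.true) 3)

Trace:
step 0: (let x = (if true then (if ((\y.true) (9 + 5)) then (\z.true) else (\u.(let v = true in v))) else (((\w.(\p.(\q.false))) ((\r.(\s.r)) 6)) 4)) in ((\t.true) ((\a.3) 8)))
step 1: [if@0] (let x = (if ((\y.true) (9 + 5)) then (\z.true) else (\u.(let v = true in v))) in ((\t.true) ((\a.3) 8)))
step 2: [delta@0.0.1] (let x = (if ((\y.true) 14) then (\z.true) else (\u.(let v = true in v))) in ((\t.true) ((\a.3) 8)))
step 3: [beta@0.0] (let x = (if true then (\z.true) else (\u.(let v = true in v))) in ((\t.true) ((\a.3) 8)))
step 4: [if@0] (let x = (\z.true) in ((\t.true) ((\a.3) 8)))
step 5: [let@root] ((\t.true) ((\a.3) 8))
step 6: [beta@1] ((\t.true) 3)
step 7: [beta@root] true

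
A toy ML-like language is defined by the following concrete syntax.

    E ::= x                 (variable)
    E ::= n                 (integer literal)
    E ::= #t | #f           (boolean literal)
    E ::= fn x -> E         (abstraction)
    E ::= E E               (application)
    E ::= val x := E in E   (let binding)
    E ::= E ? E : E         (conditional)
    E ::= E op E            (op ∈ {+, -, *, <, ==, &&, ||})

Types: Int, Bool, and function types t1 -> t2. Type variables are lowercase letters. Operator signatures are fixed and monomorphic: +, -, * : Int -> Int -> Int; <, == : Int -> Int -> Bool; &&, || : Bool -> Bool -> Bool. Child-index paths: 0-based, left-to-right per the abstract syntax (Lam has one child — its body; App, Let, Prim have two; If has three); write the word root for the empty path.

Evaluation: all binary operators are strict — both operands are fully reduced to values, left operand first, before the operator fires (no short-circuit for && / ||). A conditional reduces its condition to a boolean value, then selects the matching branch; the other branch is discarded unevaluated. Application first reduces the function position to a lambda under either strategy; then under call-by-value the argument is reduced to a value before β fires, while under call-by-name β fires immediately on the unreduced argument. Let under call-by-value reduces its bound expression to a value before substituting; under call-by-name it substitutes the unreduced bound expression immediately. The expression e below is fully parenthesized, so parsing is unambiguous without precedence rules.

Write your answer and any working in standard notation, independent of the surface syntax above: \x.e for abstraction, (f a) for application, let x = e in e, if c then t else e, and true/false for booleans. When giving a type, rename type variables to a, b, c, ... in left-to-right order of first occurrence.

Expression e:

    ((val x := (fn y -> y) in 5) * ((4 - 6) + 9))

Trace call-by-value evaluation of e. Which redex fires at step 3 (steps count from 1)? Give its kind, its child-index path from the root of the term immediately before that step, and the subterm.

Trace:
step 0: ((let x = (\y.y) in 5) * ((4 - 6) + 9))
step 1: [let@0] (5 * ((4 - 6) + 9))
step 2: [delta@1.0] (5 * (-2 + 9))
step 3: [delta@1] (5 * 7)

Answer: delta at 1 : (-2 + 9)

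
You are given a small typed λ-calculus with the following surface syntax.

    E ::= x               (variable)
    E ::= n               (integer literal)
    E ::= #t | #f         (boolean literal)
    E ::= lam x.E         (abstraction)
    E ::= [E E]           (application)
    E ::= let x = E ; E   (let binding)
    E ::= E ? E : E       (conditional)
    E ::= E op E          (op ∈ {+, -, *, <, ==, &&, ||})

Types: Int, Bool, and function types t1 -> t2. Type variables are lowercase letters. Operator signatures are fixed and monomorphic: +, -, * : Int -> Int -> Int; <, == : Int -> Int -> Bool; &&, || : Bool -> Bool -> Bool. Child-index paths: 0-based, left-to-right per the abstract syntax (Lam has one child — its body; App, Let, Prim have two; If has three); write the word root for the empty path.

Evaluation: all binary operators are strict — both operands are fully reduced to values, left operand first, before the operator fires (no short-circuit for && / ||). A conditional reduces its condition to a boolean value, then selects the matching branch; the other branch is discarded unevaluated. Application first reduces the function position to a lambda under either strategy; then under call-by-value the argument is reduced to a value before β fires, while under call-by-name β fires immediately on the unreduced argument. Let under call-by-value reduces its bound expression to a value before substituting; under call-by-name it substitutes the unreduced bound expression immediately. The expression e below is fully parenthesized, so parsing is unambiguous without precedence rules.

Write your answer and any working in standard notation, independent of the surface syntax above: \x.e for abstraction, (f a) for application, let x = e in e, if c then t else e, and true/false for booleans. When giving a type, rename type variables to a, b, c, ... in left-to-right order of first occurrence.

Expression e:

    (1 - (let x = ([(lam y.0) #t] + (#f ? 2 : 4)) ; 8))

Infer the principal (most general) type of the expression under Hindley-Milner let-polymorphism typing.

Answer: Int

Trace:
  unify Int ~ Int
\y._ : a -> Int
  unify a -> Int ~ Bool -> b
  unify a ~ Bool
  unify Int ~ b
_ _ : Int
  unify Int ~ Int
  unify Bool ~ Bool
  unify Int ~ Int
  unify Int ~ Int
let x : Int
  unify Int ~ Int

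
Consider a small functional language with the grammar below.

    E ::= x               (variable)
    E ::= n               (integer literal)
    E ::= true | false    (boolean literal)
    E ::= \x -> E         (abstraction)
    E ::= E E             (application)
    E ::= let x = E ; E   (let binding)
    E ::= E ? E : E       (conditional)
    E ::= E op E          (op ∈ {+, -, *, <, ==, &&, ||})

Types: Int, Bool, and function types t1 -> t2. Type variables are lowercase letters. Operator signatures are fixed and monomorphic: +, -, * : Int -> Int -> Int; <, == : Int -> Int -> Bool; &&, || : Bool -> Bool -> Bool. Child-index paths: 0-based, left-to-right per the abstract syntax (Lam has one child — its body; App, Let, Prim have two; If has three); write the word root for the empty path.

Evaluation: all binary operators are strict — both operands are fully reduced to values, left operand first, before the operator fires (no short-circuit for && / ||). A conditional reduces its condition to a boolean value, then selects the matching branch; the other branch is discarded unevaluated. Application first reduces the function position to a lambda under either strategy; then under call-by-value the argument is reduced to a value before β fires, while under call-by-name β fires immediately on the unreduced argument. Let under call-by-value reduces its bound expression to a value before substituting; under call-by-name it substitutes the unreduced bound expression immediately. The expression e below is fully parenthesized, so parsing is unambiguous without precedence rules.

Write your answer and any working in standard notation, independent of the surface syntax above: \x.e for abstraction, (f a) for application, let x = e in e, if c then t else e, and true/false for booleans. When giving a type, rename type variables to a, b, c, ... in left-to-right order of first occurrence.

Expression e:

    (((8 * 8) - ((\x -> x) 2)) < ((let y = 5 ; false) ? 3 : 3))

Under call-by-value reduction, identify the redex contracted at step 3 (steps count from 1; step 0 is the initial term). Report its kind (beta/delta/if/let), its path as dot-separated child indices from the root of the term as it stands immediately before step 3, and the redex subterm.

Derivation:
step 0: (((8 * 8) - ((\x.x) 2)) < (if (let y = 5 in false) then 3 else 3))
step 1: [delta@0.0] ((64 - ((\x.x) 2)) < (if (let y = 5 in false) then 3 else 3))
step 2: [beta@0.1] ((64 - 2) < (if (let y = 5 in false) then 3 else 3))
step 3: [delta@0] (62 < (if (let y = 5 in false) then 3 else 3))

Answer: delta at 0 : (64 - 2)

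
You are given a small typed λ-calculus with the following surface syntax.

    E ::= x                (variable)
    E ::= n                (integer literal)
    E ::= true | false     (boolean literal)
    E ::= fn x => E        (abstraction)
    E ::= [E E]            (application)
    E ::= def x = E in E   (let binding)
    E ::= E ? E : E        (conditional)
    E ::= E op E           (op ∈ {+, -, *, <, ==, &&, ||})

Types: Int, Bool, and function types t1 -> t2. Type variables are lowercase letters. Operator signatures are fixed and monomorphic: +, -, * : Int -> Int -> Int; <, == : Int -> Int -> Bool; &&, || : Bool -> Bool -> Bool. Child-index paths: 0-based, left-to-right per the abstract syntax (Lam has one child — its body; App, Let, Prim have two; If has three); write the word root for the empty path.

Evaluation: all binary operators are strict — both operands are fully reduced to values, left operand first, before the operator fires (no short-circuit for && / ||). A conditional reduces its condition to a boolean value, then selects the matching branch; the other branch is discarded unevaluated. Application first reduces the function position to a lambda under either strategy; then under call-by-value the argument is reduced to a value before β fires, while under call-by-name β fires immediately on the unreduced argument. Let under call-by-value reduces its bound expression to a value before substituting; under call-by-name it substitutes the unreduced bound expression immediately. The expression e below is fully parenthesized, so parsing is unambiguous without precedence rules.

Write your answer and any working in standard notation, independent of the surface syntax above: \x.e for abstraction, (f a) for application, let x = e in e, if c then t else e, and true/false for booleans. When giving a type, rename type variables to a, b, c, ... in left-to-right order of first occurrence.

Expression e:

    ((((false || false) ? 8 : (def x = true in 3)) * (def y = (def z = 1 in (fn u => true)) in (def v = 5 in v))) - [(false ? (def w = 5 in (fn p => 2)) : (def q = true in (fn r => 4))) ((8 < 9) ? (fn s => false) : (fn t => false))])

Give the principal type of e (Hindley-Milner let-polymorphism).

Answer: Int

Working:
  unify Bool ~ Bool
  unify Bool ~ Bool
  unify Bool ~ Bool
let x : Bool
  unify Int ~ Int
  unify Int ~ Int
let z : Int
\u._ : a -> Bool
let y : forall. a -> Bool
let v : Int
v : Int
  unify Int ~ Int
  unify Int ~ Int
  unify Bool ~ Bool
let w : Int
\p._ : b -> Int
let q : Bool
\r._ : c -> Int
  unify b -> Int ~ c -> Int
  unify b ~ c
  unify Int ~ Int
  unify Int ~ Int
  unify Int ~ Int
  unify Bool ~ Bool
\s._ : d -> Bool
\t._ : e -> Bool
  unify d -> Bool ~ e -> Bool
  unify d ~ e
  unify Bool ~ Bool
  unify c -> Int ~ (e -> Bool) -> f
  unify c ~ e -> Bool
  unify Int ~ f
_ _ : Int
  unify Int ~ Int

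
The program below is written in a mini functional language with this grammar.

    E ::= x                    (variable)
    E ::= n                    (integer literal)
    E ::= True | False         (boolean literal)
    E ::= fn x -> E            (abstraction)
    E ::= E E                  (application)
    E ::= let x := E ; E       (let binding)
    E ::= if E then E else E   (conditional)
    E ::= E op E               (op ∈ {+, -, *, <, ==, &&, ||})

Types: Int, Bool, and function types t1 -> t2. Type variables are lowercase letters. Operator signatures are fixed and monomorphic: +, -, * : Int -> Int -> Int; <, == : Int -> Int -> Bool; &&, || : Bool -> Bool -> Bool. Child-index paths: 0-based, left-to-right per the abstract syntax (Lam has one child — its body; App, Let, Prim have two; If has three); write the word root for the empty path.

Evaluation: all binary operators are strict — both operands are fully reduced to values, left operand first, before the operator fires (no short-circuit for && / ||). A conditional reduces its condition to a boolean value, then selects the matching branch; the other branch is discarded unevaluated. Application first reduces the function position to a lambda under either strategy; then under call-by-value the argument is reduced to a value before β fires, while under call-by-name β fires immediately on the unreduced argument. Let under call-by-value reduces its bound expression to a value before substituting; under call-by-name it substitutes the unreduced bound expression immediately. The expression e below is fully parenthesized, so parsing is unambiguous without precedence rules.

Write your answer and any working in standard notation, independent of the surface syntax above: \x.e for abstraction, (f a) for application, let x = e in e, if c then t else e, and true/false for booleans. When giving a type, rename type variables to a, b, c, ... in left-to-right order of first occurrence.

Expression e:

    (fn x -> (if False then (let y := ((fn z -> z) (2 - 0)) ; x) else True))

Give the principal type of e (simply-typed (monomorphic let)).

Working:
  unify Bool ~ Bool
z : b
\z._ : b -> b
  unify Int ~ Int
  unify Int ~ Int
  unify b -> b ~ Int -> c
  unify b ~ Int
  unify Int ~ c
_ _ : Int
let y : Int
x : a
  unify a ~ Bool
\x._ : Bool -> Bool

Answer: Bool -> Bool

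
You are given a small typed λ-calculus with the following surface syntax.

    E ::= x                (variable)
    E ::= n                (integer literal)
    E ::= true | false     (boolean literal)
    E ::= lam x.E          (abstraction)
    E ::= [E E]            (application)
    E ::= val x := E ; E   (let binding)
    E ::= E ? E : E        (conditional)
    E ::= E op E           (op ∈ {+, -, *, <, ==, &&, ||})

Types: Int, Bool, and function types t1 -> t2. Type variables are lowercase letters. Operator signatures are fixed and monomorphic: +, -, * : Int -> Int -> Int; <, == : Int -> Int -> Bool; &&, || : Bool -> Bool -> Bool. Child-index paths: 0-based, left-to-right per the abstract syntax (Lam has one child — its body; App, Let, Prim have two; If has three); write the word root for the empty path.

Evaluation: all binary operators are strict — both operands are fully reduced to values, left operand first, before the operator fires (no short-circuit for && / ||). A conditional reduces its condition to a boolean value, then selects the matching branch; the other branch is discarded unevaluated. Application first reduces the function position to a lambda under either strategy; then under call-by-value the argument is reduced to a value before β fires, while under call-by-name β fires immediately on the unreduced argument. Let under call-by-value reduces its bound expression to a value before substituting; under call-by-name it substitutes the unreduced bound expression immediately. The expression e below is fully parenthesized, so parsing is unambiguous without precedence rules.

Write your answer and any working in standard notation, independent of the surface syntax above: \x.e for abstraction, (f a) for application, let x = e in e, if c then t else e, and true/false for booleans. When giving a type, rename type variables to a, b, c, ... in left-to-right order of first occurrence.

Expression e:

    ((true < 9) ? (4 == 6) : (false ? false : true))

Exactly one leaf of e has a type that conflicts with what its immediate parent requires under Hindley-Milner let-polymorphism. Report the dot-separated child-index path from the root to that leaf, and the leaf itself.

Answer: 0.0 : true

Derivation:
  unify Bool ~ Int
  FAIL: mismatch Bool ~ Int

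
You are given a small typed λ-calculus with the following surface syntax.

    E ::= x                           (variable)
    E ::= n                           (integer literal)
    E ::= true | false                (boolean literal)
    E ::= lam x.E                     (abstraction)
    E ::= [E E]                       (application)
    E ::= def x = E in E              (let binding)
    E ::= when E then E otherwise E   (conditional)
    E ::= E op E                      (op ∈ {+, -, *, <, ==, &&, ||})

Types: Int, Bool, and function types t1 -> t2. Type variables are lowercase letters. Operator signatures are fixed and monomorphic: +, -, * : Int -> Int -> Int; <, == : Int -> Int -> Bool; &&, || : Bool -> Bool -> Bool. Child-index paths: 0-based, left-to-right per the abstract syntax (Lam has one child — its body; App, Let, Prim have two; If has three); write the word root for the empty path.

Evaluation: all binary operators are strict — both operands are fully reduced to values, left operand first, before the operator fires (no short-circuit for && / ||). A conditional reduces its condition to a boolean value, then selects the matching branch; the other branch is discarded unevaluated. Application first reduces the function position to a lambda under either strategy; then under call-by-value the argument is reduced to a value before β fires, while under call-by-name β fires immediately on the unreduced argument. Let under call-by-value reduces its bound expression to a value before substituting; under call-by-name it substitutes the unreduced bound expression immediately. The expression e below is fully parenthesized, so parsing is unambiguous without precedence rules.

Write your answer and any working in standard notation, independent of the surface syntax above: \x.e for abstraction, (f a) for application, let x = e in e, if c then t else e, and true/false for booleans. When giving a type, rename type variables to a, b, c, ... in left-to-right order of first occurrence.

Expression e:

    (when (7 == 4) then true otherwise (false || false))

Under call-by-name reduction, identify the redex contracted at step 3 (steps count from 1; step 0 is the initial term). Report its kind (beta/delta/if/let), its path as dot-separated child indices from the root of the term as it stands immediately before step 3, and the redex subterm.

Trace:
step 0: (if (7 == 4) then true else (false || false))
step 1: [delta@0] (if false then true else (false || false))
step 2: [if@root] (false || false)
step 3: [delta@root] false

Answer: delta at root : (false || false)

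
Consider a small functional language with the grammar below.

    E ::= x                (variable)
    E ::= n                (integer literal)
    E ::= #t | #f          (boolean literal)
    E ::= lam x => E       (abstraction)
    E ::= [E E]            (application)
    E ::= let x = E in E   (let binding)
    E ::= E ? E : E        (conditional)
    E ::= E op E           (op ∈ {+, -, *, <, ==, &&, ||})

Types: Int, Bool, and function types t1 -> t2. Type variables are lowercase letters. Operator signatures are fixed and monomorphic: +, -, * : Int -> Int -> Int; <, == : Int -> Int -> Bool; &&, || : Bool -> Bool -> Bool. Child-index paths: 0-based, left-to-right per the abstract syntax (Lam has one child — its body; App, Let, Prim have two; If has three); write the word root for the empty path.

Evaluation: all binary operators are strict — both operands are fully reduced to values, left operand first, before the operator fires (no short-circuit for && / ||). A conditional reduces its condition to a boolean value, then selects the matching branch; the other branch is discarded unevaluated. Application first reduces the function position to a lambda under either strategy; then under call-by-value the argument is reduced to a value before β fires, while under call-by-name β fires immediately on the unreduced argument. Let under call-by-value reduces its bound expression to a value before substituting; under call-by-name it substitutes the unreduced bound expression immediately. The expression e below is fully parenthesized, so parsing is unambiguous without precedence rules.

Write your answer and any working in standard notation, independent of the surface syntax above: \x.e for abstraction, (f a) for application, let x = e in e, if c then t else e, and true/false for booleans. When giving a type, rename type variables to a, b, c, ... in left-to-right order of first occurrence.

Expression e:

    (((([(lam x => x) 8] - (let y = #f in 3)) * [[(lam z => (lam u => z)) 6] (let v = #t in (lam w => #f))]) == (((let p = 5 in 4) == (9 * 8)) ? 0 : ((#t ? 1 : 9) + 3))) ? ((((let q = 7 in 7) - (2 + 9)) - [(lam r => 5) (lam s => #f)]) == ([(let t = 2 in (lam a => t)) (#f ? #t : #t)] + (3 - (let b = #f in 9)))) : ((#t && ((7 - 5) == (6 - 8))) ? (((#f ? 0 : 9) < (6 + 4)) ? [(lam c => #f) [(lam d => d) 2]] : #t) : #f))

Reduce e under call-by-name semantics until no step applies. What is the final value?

Answer: false

Working:
step 0: (if (((((\x.x) 8) - (let y = false in 3)) * (((\z.(\u.z)) 6) (let v = true in (\w.false)))) == (if ((let p = 5 in 4) == (9 * 8)) then 0 else ((if true then 1 else 9) + 3))) then ((((let q = 7 in 7) - (2 + 9)) - ((\r.5) (\s.false))) == (((let t = 2 in (\a.t)) (if false then true else true)) + (3 - (let b = false in 9)))) else (if (true && ((7 - 5) == (6 - 8))) then (if ((if false then 0 else 9) < (6 + 4)) then ((\c.false) ((\d.d) 2)) else true) else false))
step 1: [beta@0.0.0.0] (if (((8 - (let y = false in 3)) * (((\z.(\u.z)) 6) (let v = true in (\w.false)))) == (if ((let p = 5 in 4) == (9 * 8)) then 0 else ((if true then 1 else 9) + 3))) then ((((let q = 7 in 7) - (2 + 9)) - ((\r.5) (\s.false))) == (((let t = 2 in (\a.t)) (if false then true else true)) + (3 - (let b = false in 9)))) else (if (true && ((7 - 5) == (6 - 8))) then (if ((if false then 0 else 9) < (6 + 4)) then ((\c.false) ((\d.d) 2)) else true) else false))
step 2: [let@0.0.0.1] (if (((8 - 3) * (((\z.(\u.z)) 6) (let v = true in (\w.false)))) == (if ((let p = 5 in 4) == (9 * 8)) then 0 else ((if true then 1 else 9) + 3))) then ((((let q = 7 in 7) - (2 + 9)) - ((\r.5) (\s.false))) == (((let t = 2 in (\a.t)) (if false then true else true)) + (3 - (let b = false in 9)))) else (if (true && ((7 - 5) == (6 - 8))) then (if ((if false then 0 else 9) < (6 + 4)) then ((\c.false) ((\d.d) 2)) else true) else false))
step 3: [delta@0.0.0] (if ((5 * (((\z.(\u.z)) 6) (let v = true in (\w.false)))) == (if ((let p = 5 in 4) == (9 * 8)) then 0 else ((if true then 1 else 9) + 3))) then ((((let q = 7 in 7) - (2 + 9)) - ((\r.5) (\s.false))) == (((let t = 2 in (\a.t)) (if false then true else true)) + (3 - (let b = false in 9)))) else (if (true && ((7 - 5) == (6 - 8))) then (if ((if false then 0 else 9) < (6 + 4)) then ((\c.false) ((\d.d) 2)) else true) else false))
step 4: [beta@0.0.1.0] (if ((5 * ((\u.6) (let v = true in (\w.false)))) == (if ((let p = 5 in 4) == (9 * 8)) then 0 else ((if true then 1 else 9) + 3))) then ((((let q = 7 in 7) - (2 + 9)) - ((\r.5) (\s.false))) == (((let t = 2 in (\a.t)) (if false then true else true)) + (3 - (let b = false in 9)))) else (if (true && ((7 - 5) == (6 - 8))) then (if ((if false then 0 else 9) < (6 + 4)) then ((\c.false) ((\d.d) 2)) else true) else false))
step 5: [beta@0.0.1] (if ((5 * 6) == (if ((let p = 5 in 4) == (9 * 8)) then 0 else ((if true then 1 else 9) + 3))) then ((((let q = 7 in 7) - (2 + 9)) - ((\r.5) (\s.false))) == (((let t = 2 in (\a.t)) (if false then true else true)) + (3 - (let b = false in 9)))) else (if (true && ((7 - 5) == (6 - 8))) then (if ((if false then 0 else 9) < (6 + 4)) then ((\c.false) ((\d.d) 2)) else true) else false))
step 6: [delta@0.0] (if (30 == (if ((let p = 5 in 4) == (9 * 8)) then 0 else ((if true then 1 else 9) + 3))) then ((((let q = 7 in 7) - (2 + 9)) - ((\r.5) (\s.false))) == (((let t = 2 in (\a.t)) (if false then true else true)) + (3 - (let b = false in 9)))) else (if (true && ((7 - 5) == (6 - 8))) then (if ((if false then 0 else 9) < (6 + 4)) then ((\c.false) ((\d.d) 2)) else true) else false))
step 7: [let@0.1.0.0] (if (30 == (if (4 == (9 * 8)) then 0 else ((if true then 1 else 9) + 3))) then ((((let q = 7 in 7) - (2 + 9)) - ((\r.5) (\s.false))) == (((let t = 2 in (\a.t)) (if false then true else true)) + (3 - (let b = false in 9)))) else (if (true && ((7 - 5) == (6 - 8))) then (if ((if false then 0 else 9) < (6 + 4)) then ((\c.false) ((\d.d) 2)) else true) else false))
step 8: [delta@0.1.0.1] (if (30 == (if (4 == 72) then 0 else ((if true then 1 else 9) + 3))) then ((((let q = 7 in 7) - (2 + 9)) - ((\r.5) (\s.false))) == (((let t = 2 in (\a.t)) (if false then true else true)) + (3 - (let b = false in 9)))) else (if (true && ((7 - 5) == (6 - 8))) then (if ((if false then 0 else 9) < (6 + 4)) then ((\c.false) ((\d.d) 2)) else true) else false))
step 9: [delta@0.1.0] (if (30 == (if false then 0 else ((if true then 1 else 9) + 3))) then ((((let q = 7 in 7) - (2 + 9)) - ((\r.5) (\s.false))) == (((let t = 2 in (\a.t)) (if false then true else true)) + (3 - (let b = false in 9)))) else (if (true && ((7 - 5) == (6 - 8))) then (if ((if false then 0 else 9) < (6 + 4)) then ((\c.false) ((\d.d) 2)) else true) else false))
step 10: [if@0.1] (if (30 == ((if true then 1 else 9) + 3)) then ((((let q = 7 in 7) - (2 + 9)) - ((\r.5) (\s.false))) == (((let t = 2 in (\a.t)) (if false then true else true)) + (3 - (let b = false in 9)))) else (if (true && ((7 - 5) == (6 - 8))) then (if ((if false then 0 else 9) < (6 + 4)) then ((\c.false) ((\d.d) 2)) else true) else false))
step 11: [if@0.1.0] (if (30 == (1 + 3)) then ((((let q = 7 in 7) - (2 + 9)) - ((\r.5) (\s.false))) == (((let t = 2 in (\a.t)) (if false then true else true)) + (3 - (let b = false in 9)))) else (if (true && ((7 - 5) == (6 - 8))) then (if ((if false then 0 else 9) < (6 + 4)) then ((\c.false) ((\d.d) 2)) else true) else false))
step 12: [delta@0.1] (if (30 == 4) then ((((let q = 7 in 7) - (2 + 9)) - ((\r.5) (\s.false))) == (((let t = 2 in (\a.t)) (if false then true else true)) + (3 - (let b = false in 9)))) else (if (true && ((7 - 5) == (6 - 8))) then (if ((if false then 0 else 9) < (6 + 4)) then ((\c.false) ((\d.d) 2)) else true) else false))
step 13: [delta@0] (if false then ((((let q = 7 in 7) - (2 + 9)) - ((\r.5) (\s.false))) == (((let t = 2 in (\a.t)) (if false then true else true)) + (3 - (let b = false in 9)))) else (if (true && ((7 - 5) == (6 - 8))) then (if ((if false then 0 else 9) < (6 + 4)) then ((\c.false) ((\d.d) 2)) else true) else false))
step 14: [if@root] (if (true && ((7 - 5) == (6 - 8))) then (if ((if false then 0 else 9) < (6 + 4)) then ((\c.false) ((\d.d) 2)) else true) else false)
step 15: [delta@0.1.0] (if (true && (2 == (6 - 8))) then (if ((if false then 0 else 9) < (6 + 4)) then ((\c.false) ((\d.d) 2)) else true) else false)
step 16: [delta@0.1.1] (if (true && (2 == -2)) then (if ((if false then 0 else 9) < (6 + 4)) then ((\c.false) ((\d.d) 2)) else true) else false)
step 17: [delta@0.1] (if (true && false) then (if ((if false then 0 else 9) < (6 + 4)) then ((\c.false) ((\d.d) 2)) else true) else false)
step 18: [delta@0] (if false then (if ((if false then 0 else 9) < (6 + 4)) then ((\c.false) ((\d.d) 2)) else true) else false)
step 19: [if@root] false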